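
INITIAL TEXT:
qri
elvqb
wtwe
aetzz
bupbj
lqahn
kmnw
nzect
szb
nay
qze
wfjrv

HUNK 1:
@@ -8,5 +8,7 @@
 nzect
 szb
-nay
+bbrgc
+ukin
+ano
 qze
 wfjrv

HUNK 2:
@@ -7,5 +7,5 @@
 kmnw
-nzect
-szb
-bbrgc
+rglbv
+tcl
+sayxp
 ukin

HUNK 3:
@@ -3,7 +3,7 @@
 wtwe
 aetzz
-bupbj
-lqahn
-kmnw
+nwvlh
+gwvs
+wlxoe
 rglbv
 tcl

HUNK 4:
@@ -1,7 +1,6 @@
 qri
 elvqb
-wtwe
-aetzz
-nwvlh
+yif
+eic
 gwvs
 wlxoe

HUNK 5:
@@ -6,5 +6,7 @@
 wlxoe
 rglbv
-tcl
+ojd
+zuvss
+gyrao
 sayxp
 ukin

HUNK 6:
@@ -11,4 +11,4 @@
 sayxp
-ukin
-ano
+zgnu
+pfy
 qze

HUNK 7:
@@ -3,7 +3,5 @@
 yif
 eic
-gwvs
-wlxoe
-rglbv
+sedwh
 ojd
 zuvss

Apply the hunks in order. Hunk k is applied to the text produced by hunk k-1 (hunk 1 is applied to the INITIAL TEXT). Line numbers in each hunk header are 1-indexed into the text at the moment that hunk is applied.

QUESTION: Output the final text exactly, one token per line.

Answer: qri
elvqb
yif
eic
sedwh
ojd
zuvss
gyrao
sayxp
zgnu
pfy
qze
wfjrv

Derivation:
Hunk 1: at line 8 remove [nay] add [bbrgc,ukin,ano] -> 14 lines: qri elvqb wtwe aetzz bupbj lqahn kmnw nzect szb bbrgc ukin ano qze wfjrv
Hunk 2: at line 7 remove [nzect,szb,bbrgc] add [rglbv,tcl,sayxp] -> 14 lines: qri elvqb wtwe aetzz bupbj lqahn kmnw rglbv tcl sayxp ukin ano qze wfjrv
Hunk 3: at line 3 remove [bupbj,lqahn,kmnw] add [nwvlh,gwvs,wlxoe] -> 14 lines: qri elvqb wtwe aetzz nwvlh gwvs wlxoe rglbv tcl sayxp ukin ano qze wfjrv
Hunk 4: at line 1 remove [wtwe,aetzz,nwvlh] add [yif,eic] -> 13 lines: qri elvqb yif eic gwvs wlxoe rglbv tcl sayxp ukin ano qze wfjrv
Hunk 5: at line 6 remove [tcl] add [ojd,zuvss,gyrao] -> 15 lines: qri elvqb yif eic gwvs wlxoe rglbv ojd zuvss gyrao sayxp ukin ano qze wfjrv
Hunk 6: at line 11 remove [ukin,ano] add [zgnu,pfy] -> 15 lines: qri elvqb yif eic gwvs wlxoe rglbv ojd zuvss gyrao sayxp zgnu pfy qze wfjrv
Hunk 7: at line 3 remove [gwvs,wlxoe,rglbv] add [sedwh] -> 13 lines: qri elvqb yif eic sedwh ojd zuvss gyrao sayxp zgnu pfy qze wfjrv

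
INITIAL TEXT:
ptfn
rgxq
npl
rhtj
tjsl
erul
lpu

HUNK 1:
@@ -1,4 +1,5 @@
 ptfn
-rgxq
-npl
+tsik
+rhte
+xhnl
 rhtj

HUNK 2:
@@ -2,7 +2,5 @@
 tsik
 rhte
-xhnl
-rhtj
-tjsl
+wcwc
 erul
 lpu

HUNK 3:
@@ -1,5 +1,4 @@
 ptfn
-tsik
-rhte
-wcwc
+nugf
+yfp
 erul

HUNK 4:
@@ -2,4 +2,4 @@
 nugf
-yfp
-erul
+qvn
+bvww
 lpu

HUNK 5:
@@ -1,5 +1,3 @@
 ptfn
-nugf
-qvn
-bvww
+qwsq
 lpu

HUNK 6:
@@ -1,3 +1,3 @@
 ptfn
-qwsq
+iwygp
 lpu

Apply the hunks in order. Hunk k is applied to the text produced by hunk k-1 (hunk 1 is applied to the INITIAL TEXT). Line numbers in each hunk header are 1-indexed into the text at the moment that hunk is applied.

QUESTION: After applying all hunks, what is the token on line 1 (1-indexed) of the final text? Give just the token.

Answer: ptfn

Derivation:
Hunk 1: at line 1 remove [rgxq,npl] add [tsik,rhte,xhnl] -> 8 lines: ptfn tsik rhte xhnl rhtj tjsl erul lpu
Hunk 2: at line 2 remove [xhnl,rhtj,tjsl] add [wcwc] -> 6 lines: ptfn tsik rhte wcwc erul lpu
Hunk 3: at line 1 remove [tsik,rhte,wcwc] add [nugf,yfp] -> 5 lines: ptfn nugf yfp erul lpu
Hunk 4: at line 2 remove [yfp,erul] add [qvn,bvww] -> 5 lines: ptfn nugf qvn bvww lpu
Hunk 5: at line 1 remove [nugf,qvn,bvww] add [qwsq] -> 3 lines: ptfn qwsq lpu
Hunk 6: at line 1 remove [qwsq] add [iwygp] -> 3 lines: ptfn iwygp lpu
Final line 1: ptfn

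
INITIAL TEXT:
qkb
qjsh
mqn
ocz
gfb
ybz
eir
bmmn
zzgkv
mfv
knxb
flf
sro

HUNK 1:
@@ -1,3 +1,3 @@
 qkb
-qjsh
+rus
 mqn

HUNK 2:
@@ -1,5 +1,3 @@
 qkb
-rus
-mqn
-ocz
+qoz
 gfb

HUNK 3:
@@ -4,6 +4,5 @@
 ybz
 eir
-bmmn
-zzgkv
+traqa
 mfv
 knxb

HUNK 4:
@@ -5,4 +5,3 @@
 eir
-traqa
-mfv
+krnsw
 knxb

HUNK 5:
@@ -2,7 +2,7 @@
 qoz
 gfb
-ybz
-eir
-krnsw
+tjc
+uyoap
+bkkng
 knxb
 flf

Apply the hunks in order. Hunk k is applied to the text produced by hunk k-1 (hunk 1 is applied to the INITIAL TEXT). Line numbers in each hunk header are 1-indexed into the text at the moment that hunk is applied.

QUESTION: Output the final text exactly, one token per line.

Answer: qkb
qoz
gfb
tjc
uyoap
bkkng
knxb
flf
sro

Derivation:
Hunk 1: at line 1 remove [qjsh] add [rus] -> 13 lines: qkb rus mqn ocz gfb ybz eir bmmn zzgkv mfv knxb flf sro
Hunk 2: at line 1 remove [rus,mqn,ocz] add [qoz] -> 11 lines: qkb qoz gfb ybz eir bmmn zzgkv mfv knxb flf sro
Hunk 3: at line 4 remove [bmmn,zzgkv] add [traqa] -> 10 lines: qkb qoz gfb ybz eir traqa mfv knxb flf sro
Hunk 4: at line 5 remove [traqa,mfv] add [krnsw] -> 9 lines: qkb qoz gfb ybz eir krnsw knxb flf sro
Hunk 5: at line 2 remove [ybz,eir,krnsw] add [tjc,uyoap,bkkng] -> 9 lines: qkb qoz gfb tjc uyoap bkkng knxb flf sro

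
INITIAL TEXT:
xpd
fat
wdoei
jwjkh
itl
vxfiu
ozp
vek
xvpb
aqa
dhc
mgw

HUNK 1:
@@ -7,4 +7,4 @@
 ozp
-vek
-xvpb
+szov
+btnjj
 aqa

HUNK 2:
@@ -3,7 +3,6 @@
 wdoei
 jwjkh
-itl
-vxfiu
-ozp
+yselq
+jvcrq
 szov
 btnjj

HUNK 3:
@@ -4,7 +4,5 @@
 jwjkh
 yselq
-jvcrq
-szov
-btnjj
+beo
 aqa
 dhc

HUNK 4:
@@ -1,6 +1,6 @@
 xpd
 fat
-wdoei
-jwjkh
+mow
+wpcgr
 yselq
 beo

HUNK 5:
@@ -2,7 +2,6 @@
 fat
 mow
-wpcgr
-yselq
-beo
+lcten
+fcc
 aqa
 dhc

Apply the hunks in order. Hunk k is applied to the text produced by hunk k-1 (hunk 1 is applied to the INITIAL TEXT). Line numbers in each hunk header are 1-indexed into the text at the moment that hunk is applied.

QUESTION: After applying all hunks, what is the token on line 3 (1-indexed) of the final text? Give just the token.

Answer: mow

Derivation:
Hunk 1: at line 7 remove [vek,xvpb] add [szov,btnjj] -> 12 lines: xpd fat wdoei jwjkh itl vxfiu ozp szov btnjj aqa dhc mgw
Hunk 2: at line 3 remove [itl,vxfiu,ozp] add [yselq,jvcrq] -> 11 lines: xpd fat wdoei jwjkh yselq jvcrq szov btnjj aqa dhc mgw
Hunk 3: at line 4 remove [jvcrq,szov,btnjj] add [beo] -> 9 lines: xpd fat wdoei jwjkh yselq beo aqa dhc mgw
Hunk 4: at line 1 remove [wdoei,jwjkh] add [mow,wpcgr] -> 9 lines: xpd fat mow wpcgr yselq beo aqa dhc mgw
Hunk 5: at line 2 remove [wpcgr,yselq,beo] add [lcten,fcc] -> 8 lines: xpd fat mow lcten fcc aqa dhc mgw
Final line 3: mow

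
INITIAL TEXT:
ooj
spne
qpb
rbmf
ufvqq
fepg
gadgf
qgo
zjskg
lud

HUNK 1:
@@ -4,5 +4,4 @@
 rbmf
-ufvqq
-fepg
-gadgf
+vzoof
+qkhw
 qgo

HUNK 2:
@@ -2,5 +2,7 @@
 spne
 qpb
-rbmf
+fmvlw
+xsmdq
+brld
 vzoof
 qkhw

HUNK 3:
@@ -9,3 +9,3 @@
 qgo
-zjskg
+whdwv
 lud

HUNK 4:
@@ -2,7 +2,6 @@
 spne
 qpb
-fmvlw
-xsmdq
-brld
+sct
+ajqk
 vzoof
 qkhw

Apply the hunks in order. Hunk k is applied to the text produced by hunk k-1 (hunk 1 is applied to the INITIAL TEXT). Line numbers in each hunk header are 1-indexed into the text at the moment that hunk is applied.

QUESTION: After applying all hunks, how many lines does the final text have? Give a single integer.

Answer: 10

Derivation:
Hunk 1: at line 4 remove [ufvqq,fepg,gadgf] add [vzoof,qkhw] -> 9 lines: ooj spne qpb rbmf vzoof qkhw qgo zjskg lud
Hunk 2: at line 2 remove [rbmf] add [fmvlw,xsmdq,brld] -> 11 lines: ooj spne qpb fmvlw xsmdq brld vzoof qkhw qgo zjskg lud
Hunk 3: at line 9 remove [zjskg] add [whdwv] -> 11 lines: ooj spne qpb fmvlw xsmdq brld vzoof qkhw qgo whdwv lud
Hunk 4: at line 2 remove [fmvlw,xsmdq,brld] add [sct,ajqk] -> 10 lines: ooj spne qpb sct ajqk vzoof qkhw qgo whdwv lud
Final line count: 10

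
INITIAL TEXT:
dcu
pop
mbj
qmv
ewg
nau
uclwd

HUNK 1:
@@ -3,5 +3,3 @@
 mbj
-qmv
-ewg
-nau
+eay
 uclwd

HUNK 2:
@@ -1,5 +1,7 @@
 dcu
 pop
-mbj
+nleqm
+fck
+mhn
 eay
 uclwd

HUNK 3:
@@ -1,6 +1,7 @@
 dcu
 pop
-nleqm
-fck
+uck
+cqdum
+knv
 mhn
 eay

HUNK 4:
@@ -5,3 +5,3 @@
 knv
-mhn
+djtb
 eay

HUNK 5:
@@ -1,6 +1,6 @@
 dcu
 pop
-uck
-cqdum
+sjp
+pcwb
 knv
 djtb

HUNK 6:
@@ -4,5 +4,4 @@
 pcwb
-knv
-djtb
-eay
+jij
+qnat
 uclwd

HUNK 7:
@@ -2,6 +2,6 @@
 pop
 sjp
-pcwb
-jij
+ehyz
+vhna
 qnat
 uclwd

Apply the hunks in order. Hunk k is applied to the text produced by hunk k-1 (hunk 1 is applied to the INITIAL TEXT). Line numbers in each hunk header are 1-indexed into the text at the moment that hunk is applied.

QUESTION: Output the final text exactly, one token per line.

Hunk 1: at line 3 remove [qmv,ewg,nau] add [eay] -> 5 lines: dcu pop mbj eay uclwd
Hunk 2: at line 1 remove [mbj] add [nleqm,fck,mhn] -> 7 lines: dcu pop nleqm fck mhn eay uclwd
Hunk 3: at line 1 remove [nleqm,fck] add [uck,cqdum,knv] -> 8 lines: dcu pop uck cqdum knv mhn eay uclwd
Hunk 4: at line 5 remove [mhn] add [djtb] -> 8 lines: dcu pop uck cqdum knv djtb eay uclwd
Hunk 5: at line 1 remove [uck,cqdum] add [sjp,pcwb] -> 8 lines: dcu pop sjp pcwb knv djtb eay uclwd
Hunk 6: at line 4 remove [knv,djtb,eay] add [jij,qnat] -> 7 lines: dcu pop sjp pcwb jij qnat uclwd
Hunk 7: at line 2 remove [pcwb,jij] add [ehyz,vhna] -> 7 lines: dcu pop sjp ehyz vhna qnat uclwd

Answer: dcu
pop
sjp
ehyz
vhna
qnat
uclwd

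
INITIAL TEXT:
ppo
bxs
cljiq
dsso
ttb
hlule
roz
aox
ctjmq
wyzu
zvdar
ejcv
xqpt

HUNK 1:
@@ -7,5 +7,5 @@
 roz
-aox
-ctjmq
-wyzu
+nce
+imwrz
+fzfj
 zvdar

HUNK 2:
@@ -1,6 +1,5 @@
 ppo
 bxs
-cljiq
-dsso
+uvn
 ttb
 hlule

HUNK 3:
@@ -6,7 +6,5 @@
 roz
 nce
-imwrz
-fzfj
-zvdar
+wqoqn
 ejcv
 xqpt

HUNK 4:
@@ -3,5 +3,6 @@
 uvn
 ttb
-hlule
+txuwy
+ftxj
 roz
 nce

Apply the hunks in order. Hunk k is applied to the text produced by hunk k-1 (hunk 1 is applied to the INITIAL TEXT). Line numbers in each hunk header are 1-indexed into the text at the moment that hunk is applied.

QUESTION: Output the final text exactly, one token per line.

Hunk 1: at line 7 remove [aox,ctjmq,wyzu] add [nce,imwrz,fzfj] -> 13 lines: ppo bxs cljiq dsso ttb hlule roz nce imwrz fzfj zvdar ejcv xqpt
Hunk 2: at line 1 remove [cljiq,dsso] add [uvn] -> 12 lines: ppo bxs uvn ttb hlule roz nce imwrz fzfj zvdar ejcv xqpt
Hunk 3: at line 6 remove [imwrz,fzfj,zvdar] add [wqoqn] -> 10 lines: ppo bxs uvn ttb hlule roz nce wqoqn ejcv xqpt
Hunk 4: at line 3 remove [hlule] add [txuwy,ftxj] -> 11 lines: ppo bxs uvn ttb txuwy ftxj roz nce wqoqn ejcv xqpt

Answer: ppo
bxs
uvn
ttb
txuwy
ftxj
roz
nce
wqoqn
ejcv
xqpt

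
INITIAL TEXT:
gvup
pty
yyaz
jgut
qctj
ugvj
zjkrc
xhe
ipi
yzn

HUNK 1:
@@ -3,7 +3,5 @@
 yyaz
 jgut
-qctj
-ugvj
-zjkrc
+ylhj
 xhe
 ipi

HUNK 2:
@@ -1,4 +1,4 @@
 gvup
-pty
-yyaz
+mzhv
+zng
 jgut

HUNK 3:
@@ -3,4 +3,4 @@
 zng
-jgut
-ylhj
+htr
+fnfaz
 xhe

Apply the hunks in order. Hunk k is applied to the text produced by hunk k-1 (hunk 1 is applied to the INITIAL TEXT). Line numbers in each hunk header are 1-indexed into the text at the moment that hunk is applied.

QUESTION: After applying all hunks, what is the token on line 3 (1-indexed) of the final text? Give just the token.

Answer: zng

Derivation:
Hunk 1: at line 3 remove [qctj,ugvj,zjkrc] add [ylhj] -> 8 lines: gvup pty yyaz jgut ylhj xhe ipi yzn
Hunk 2: at line 1 remove [pty,yyaz] add [mzhv,zng] -> 8 lines: gvup mzhv zng jgut ylhj xhe ipi yzn
Hunk 3: at line 3 remove [jgut,ylhj] add [htr,fnfaz] -> 8 lines: gvup mzhv zng htr fnfaz xhe ipi yzn
Final line 3: zng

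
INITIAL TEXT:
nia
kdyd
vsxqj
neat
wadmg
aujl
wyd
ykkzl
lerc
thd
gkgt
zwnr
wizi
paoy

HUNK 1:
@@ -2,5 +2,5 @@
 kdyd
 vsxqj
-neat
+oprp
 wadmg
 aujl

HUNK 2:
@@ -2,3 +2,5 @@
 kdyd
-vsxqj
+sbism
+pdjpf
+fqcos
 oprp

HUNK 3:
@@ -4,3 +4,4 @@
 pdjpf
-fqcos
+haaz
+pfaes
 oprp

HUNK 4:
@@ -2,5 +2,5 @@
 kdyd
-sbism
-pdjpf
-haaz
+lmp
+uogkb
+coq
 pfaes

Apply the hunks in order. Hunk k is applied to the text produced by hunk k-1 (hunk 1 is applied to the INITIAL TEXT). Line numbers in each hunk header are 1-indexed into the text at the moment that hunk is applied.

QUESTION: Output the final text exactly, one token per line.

Answer: nia
kdyd
lmp
uogkb
coq
pfaes
oprp
wadmg
aujl
wyd
ykkzl
lerc
thd
gkgt
zwnr
wizi
paoy

Derivation:
Hunk 1: at line 2 remove [neat] add [oprp] -> 14 lines: nia kdyd vsxqj oprp wadmg aujl wyd ykkzl lerc thd gkgt zwnr wizi paoy
Hunk 2: at line 2 remove [vsxqj] add [sbism,pdjpf,fqcos] -> 16 lines: nia kdyd sbism pdjpf fqcos oprp wadmg aujl wyd ykkzl lerc thd gkgt zwnr wizi paoy
Hunk 3: at line 4 remove [fqcos] add [haaz,pfaes] -> 17 lines: nia kdyd sbism pdjpf haaz pfaes oprp wadmg aujl wyd ykkzl lerc thd gkgt zwnr wizi paoy
Hunk 4: at line 2 remove [sbism,pdjpf,haaz] add [lmp,uogkb,coq] -> 17 lines: nia kdyd lmp uogkb coq pfaes oprp wadmg aujl wyd ykkzl lerc thd gkgt zwnr wizi paoy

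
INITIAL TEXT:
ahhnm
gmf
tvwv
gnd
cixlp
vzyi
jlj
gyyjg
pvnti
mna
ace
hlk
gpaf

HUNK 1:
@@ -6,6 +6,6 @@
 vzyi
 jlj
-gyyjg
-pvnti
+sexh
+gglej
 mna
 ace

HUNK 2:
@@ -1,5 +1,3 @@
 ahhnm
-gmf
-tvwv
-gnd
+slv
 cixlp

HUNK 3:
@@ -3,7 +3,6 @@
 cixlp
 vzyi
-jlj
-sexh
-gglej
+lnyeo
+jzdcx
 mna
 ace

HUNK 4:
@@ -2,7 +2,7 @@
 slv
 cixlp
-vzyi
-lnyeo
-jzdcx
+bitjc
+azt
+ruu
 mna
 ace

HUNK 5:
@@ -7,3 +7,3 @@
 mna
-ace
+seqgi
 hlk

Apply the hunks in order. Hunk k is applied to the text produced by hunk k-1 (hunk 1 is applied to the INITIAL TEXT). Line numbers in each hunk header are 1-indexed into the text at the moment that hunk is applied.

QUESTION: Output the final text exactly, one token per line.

Answer: ahhnm
slv
cixlp
bitjc
azt
ruu
mna
seqgi
hlk
gpaf

Derivation:
Hunk 1: at line 6 remove [gyyjg,pvnti] add [sexh,gglej] -> 13 lines: ahhnm gmf tvwv gnd cixlp vzyi jlj sexh gglej mna ace hlk gpaf
Hunk 2: at line 1 remove [gmf,tvwv,gnd] add [slv] -> 11 lines: ahhnm slv cixlp vzyi jlj sexh gglej mna ace hlk gpaf
Hunk 3: at line 3 remove [jlj,sexh,gglej] add [lnyeo,jzdcx] -> 10 lines: ahhnm slv cixlp vzyi lnyeo jzdcx mna ace hlk gpaf
Hunk 4: at line 2 remove [vzyi,lnyeo,jzdcx] add [bitjc,azt,ruu] -> 10 lines: ahhnm slv cixlp bitjc azt ruu mna ace hlk gpaf
Hunk 5: at line 7 remove [ace] add [seqgi] -> 10 lines: ahhnm slv cixlp bitjc azt ruu mna seqgi hlk gpaf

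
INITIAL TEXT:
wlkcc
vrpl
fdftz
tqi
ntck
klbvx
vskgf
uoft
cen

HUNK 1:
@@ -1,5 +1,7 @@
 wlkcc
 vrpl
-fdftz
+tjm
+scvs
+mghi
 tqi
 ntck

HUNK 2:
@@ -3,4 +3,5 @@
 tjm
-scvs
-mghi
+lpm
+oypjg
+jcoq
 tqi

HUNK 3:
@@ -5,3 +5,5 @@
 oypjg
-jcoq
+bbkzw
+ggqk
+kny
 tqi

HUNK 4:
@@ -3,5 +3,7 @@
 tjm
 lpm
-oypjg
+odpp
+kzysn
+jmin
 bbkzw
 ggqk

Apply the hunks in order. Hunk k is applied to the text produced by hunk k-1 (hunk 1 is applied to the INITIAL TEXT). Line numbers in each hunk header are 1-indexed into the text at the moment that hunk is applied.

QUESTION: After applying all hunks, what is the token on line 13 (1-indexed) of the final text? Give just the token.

Answer: klbvx

Derivation:
Hunk 1: at line 1 remove [fdftz] add [tjm,scvs,mghi] -> 11 lines: wlkcc vrpl tjm scvs mghi tqi ntck klbvx vskgf uoft cen
Hunk 2: at line 3 remove [scvs,mghi] add [lpm,oypjg,jcoq] -> 12 lines: wlkcc vrpl tjm lpm oypjg jcoq tqi ntck klbvx vskgf uoft cen
Hunk 3: at line 5 remove [jcoq] add [bbkzw,ggqk,kny] -> 14 lines: wlkcc vrpl tjm lpm oypjg bbkzw ggqk kny tqi ntck klbvx vskgf uoft cen
Hunk 4: at line 3 remove [oypjg] add [odpp,kzysn,jmin] -> 16 lines: wlkcc vrpl tjm lpm odpp kzysn jmin bbkzw ggqk kny tqi ntck klbvx vskgf uoft cen
Final line 13: klbvx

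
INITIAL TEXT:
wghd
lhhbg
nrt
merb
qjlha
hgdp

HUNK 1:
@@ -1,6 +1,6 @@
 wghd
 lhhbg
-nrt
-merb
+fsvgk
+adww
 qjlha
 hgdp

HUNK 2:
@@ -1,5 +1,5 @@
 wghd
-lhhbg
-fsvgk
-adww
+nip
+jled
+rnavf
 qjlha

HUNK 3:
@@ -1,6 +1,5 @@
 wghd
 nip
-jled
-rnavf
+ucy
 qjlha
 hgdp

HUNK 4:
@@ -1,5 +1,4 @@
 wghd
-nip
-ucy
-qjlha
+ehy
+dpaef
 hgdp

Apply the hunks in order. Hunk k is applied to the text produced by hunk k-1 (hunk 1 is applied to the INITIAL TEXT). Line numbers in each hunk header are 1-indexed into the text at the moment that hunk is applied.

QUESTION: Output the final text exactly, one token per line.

Hunk 1: at line 1 remove [nrt,merb] add [fsvgk,adww] -> 6 lines: wghd lhhbg fsvgk adww qjlha hgdp
Hunk 2: at line 1 remove [lhhbg,fsvgk,adww] add [nip,jled,rnavf] -> 6 lines: wghd nip jled rnavf qjlha hgdp
Hunk 3: at line 1 remove [jled,rnavf] add [ucy] -> 5 lines: wghd nip ucy qjlha hgdp
Hunk 4: at line 1 remove [nip,ucy,qjlha] add [ehy,dpaef] -> 4 lines: wghd ehy dpaef hgdp

Answer: wghd
ehy
dpaef
hgdp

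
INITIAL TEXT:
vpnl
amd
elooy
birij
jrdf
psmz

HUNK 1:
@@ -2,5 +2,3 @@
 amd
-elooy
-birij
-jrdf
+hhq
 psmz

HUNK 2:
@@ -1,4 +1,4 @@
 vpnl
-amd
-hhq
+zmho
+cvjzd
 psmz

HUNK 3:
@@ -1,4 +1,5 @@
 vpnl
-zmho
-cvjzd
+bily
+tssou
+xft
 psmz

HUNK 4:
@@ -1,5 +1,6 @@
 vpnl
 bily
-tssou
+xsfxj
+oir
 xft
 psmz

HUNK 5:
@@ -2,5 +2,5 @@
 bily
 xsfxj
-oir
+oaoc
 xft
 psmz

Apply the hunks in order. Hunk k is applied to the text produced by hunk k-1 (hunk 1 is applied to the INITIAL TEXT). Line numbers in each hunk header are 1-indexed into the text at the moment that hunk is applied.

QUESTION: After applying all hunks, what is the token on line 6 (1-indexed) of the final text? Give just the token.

Answer: psmz

Derivation:
Hunk 1: at line 2 remove [elooy,birij,jrdf] add [hhq] -> 4 lines: vpnl amd hhq psmz
Hunk 2: at line 1 remove [amd,hhq] add [zmho,cvjzd] -> 4 lines: vpnl zmho cvjzd psmz
Hunk 3: at line 1 remove [zmho,cvjzd] add [bily,tssou,xft] -> 5 lines: vpnl bily tssou xft psmz
Hunk 4: at line 1 remove [tssou] add [xsfxj,oir] -> 6 lines: vpnl bily xsfxj oir xft psmz
Hunk 5: at line 2 remove [oir] add [oaoc] -> 6 lines: vpnl bily xsfxj oaoc xft psmz
Final line 6: psmz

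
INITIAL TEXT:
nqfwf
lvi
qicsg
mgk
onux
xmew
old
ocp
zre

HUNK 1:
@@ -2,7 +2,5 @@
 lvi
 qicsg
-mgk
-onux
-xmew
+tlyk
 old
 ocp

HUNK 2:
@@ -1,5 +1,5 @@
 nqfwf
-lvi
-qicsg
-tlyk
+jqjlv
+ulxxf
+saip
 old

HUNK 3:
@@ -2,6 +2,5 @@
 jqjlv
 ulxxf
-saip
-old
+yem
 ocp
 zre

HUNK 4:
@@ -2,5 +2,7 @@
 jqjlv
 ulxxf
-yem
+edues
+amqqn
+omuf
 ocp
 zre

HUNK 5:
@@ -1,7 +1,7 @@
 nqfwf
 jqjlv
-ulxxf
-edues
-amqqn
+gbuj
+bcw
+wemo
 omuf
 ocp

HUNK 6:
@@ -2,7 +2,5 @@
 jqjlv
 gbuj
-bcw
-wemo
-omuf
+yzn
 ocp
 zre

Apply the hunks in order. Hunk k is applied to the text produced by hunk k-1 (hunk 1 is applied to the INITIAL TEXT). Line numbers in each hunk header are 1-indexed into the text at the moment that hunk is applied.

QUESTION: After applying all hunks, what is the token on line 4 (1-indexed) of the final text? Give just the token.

Answer: yzn

Derivation:
Hunk 1: at line 2 remove [mgk,onux,xmew] add [tlyk] -> 7 lines: nqfwf lvi qicsg tlyk old ocp zre
Hunk 2: at line 1 remove [lvi,qicsg,tlyk] add [jqjlv,ulxxf,saip] -> 7 lines: nqfwf jqjlv ulxxf saip old ocp zre
Hunk 3: at line 2 remove [saip,old] add [yem] -> 6 lines: nqfwf jqjlv ulxxf yem ocp zre
Hunk 4: at line 2 remove [yem] add [edues,amqqn,omuf] -> 8 lines: nqfwf jqjlv ulxxf edues amqqn omuf ocp zre
Hunk 5: at line 1 remove [ulxxf,edues,amqqn] add [gbuj,bcw,wemo] -> 8 lines: nqfwf jqjlv gbuj bcw wemo omuf ocp zre
Hunk 6: at line 2 remove [bcw,wemo,omuf] add [yzn] -> 6 lines: nqfwf jqjlv gbuj yzn ocp zre
Final line 4: yzn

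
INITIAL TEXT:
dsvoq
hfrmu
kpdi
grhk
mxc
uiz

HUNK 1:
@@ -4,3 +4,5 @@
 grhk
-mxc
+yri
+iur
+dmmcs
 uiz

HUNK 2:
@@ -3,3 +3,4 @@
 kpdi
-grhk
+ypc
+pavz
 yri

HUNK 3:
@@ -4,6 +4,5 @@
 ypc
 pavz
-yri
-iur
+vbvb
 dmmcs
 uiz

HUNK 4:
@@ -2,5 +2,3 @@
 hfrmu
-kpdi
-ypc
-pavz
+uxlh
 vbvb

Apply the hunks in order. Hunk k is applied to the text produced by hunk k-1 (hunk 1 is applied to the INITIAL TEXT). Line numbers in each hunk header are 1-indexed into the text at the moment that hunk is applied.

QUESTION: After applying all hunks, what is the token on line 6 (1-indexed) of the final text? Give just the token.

Answer: uiz

Derivation:
Hunk 1: at line 4 remove [mxc] add [yri,iur,dmmcs] -> 8 lines: dsvoq hfrmu kpdi grhk yri iur dmmcs uiz
Hunk 2: at line 3 remove [grhk] add [ypc,pavz] -> 9 lines: dsvoq hfrmu kpdi ypc pavz yri iur dmmcs uiz
Hunk 3: at line 4 remove [yri,iur] add [vbvb] -> 8 lines: dsvoq hfrmu kpdi ypc pavz vbvb dmmcs uiz
Hunk 4: at line 2 remove [kpdi,ypc,pavz] add [uxlh] -> 6 lines: dsvoq hfrmu uxlh vbvb dmmcs uiz
Final line 6: uiz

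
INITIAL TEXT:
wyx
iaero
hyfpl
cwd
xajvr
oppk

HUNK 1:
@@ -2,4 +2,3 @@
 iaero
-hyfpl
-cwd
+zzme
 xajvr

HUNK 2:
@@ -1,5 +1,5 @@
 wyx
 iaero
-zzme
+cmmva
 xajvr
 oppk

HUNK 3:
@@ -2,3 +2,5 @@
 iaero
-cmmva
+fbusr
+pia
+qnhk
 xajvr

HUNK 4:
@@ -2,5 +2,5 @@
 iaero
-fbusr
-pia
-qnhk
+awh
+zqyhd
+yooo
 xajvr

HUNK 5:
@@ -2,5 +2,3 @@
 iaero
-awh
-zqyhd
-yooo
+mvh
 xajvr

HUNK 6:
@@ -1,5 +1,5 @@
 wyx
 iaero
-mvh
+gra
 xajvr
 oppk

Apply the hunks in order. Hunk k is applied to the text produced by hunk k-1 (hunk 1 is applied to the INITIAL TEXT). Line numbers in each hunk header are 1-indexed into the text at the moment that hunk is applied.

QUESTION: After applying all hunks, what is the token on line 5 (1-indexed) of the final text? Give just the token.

Hunk 1: at line 2 remove [hyfpl,cwd] add [zzme] -> 5 lines: wyx iaero zzme xajvr oppk
Hunk 2: at line 1 remove [zzme] add [cmmva] -> 5 lines: wyx iaero cmmva xajvr oppk
Hunk 3: at line 2 remove [cmmva] add [fbusr,pia,qnhk] -> 7 lines: wyx iaero fbusr pia qnhk xajvr oppk
Hunk 4: at line 2 remove [fbusr,pia,qnhk] add [awh,zqyhd,yooo] -> 7 lines: wyx iaero awh zqyhd yooo xajvr oppk
Hunk 5: at line 2 remove [awh,zqyhd,yooo] add [mvh] -> 5 lines: wyx iaero mvh xajvr oppk
Hunk 6: at line 1 remove [mvh] add [gra] -> 5 lines: wyx iaero gra xajvr oppk
Final line 5: oppk

Answer: oppk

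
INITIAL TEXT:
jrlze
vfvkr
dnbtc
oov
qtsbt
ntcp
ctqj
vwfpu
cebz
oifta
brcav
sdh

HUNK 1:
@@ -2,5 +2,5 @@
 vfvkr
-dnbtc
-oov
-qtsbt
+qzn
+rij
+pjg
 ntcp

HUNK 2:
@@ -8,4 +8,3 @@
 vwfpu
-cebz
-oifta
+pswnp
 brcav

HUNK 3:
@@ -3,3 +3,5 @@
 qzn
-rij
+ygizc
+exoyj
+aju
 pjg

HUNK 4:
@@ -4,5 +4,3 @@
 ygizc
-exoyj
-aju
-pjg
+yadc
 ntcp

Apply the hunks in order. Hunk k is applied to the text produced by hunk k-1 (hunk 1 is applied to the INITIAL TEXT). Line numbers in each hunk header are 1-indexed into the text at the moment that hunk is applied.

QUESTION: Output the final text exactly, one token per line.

Answer: jrlze
vfvkr
qzn
ygizc
yadc
ntcp
ctqj
vwfpu
pswnp
brcav
sdh

Derivation:
Hunk 1: at line 2 remove [dnbtc,oov,qtsbt] add [qzn,rij,pjg] -> 12 lines: jrlze vfvkr qzn rij pjg ntcp ctqj vwfpu cebz oifta brcav sdh
Hunk 2: at line 8 remove [cebz,oifta] add [pswnp] -> 11 lines: jrlze vfvkr qzn rij pjg ntcp ctqj vwfpu pswnp brcav sdh
Hunk 3: at line 3 remove [rij] add [ygizc,exoyj,aju] -> 13 lines: jrlze vfvkr qzn ygizc exoyj aju pjg ntcp ctqj vwfpu pswnp brcav sdh
Hunk 4: at line 4 remove [exoyj,aju,pjg] add [yadc] -> 11 lines: jrlze vfvkr qzn ygizc yadc ntcp ctqj vwfpu pswnp brcav sdh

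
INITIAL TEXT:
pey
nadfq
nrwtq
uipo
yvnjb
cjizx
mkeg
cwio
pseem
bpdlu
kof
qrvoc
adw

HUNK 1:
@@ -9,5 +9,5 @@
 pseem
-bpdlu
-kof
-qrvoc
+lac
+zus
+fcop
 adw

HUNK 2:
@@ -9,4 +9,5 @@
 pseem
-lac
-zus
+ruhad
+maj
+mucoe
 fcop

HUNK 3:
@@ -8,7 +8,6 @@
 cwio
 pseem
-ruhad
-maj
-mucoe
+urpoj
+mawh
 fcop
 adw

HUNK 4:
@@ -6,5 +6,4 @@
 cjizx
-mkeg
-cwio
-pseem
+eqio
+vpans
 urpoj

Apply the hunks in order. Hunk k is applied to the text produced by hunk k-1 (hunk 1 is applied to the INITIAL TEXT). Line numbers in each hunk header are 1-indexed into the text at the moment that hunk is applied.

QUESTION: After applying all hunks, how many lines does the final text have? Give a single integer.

Answer: 12

Derivation:
Hunk 1: at line 9 remove [bpdlu,kof,qrvoc] add [lac,zus,fcop] -> 13 lines: pey nadfq nrwtq uipo yvnjb cjizx mkeg cwio pseem lac zus fcop adw
Hunk 2: at line 9 remove [lac,zus] add [ruhad,maj,mucoe] -> 14 lines: pey nadfq nrwtq uipo yvnjb cjizx mkeg cwio pseem ruhad maj mucoe fcop adw
Hunk 3: at line 8 remove [ruhad,maj,mucoe] add [urpoj,mawh] -> 13 lines: pey nadfq nrwtq uipo yvnjb cjizx mkeg cwio pseem urpoj mawh fcop adw
Hunk 4: at line 6 remove [mkeg,cwio,pseem] add [eqio,vpans] -> 12 lines: pey nadfq nrwtq uipo yvnjb cjizx eqio vpans urpoj mawh fcop adw
Final line count: 12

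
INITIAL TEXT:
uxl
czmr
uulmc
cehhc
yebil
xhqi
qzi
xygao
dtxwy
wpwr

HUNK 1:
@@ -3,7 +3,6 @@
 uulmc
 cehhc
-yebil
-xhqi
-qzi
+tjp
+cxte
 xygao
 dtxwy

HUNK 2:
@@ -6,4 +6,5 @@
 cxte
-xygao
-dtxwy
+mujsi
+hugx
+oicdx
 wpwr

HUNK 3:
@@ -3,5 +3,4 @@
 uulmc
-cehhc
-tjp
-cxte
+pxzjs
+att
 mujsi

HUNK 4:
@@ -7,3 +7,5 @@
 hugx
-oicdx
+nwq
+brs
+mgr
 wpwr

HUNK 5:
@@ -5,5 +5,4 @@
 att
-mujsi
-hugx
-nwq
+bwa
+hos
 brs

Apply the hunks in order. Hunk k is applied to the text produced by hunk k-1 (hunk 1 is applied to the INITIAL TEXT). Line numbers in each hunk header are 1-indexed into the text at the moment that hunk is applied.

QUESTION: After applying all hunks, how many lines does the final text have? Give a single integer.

Answer: 10

Derivation:
Hunk 1: at line 3 remove [yebil,xhqi,qzi] add [tjp,cxte] -> 9 lines: uxl czmr uulmc cehhc tjp cxte xygao dtxwy wpwr
Hunk 2: at line 6 remove [xygao,dtxwy] add [mujsi,hugx,oicdx] -> 10 lines: uxl czmr uulmc cehhc tjp cxte mujsi hugx oicdx wpwr
Hunk 3: at line 3 remove [cehhc,tjp,cxte] add [pxzjs,att] -> 9 lines: uxl czmr uulmc pxzjs att mujsi hugx oicdx wpwr
Hunk 4: at line 7 remove [oicdx] add [nwq,brs,mgr] -> 11 lines: uxl czmr uulmc pxzjs att mujsi hugx nwq brs mgr wpwr
Hunk 5: at line 5 remove [mujsi,hugx,nwq] add [bwa,hos] -> 10 lines: uxl czmr uulmc pxzjs att bwa hos brs mgr wpwr
Final line count: 10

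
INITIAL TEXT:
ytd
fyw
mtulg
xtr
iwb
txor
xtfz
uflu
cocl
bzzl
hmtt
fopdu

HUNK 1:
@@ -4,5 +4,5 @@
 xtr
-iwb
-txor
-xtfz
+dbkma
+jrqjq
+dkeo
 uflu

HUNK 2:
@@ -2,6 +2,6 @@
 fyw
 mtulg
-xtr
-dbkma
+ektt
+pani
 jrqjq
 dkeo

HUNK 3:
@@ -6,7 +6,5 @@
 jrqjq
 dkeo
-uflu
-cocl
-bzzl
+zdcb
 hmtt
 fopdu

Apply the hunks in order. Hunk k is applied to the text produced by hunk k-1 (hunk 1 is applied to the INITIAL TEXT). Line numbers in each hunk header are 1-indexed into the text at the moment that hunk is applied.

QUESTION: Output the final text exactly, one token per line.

Hunk 1: at line 4 remove [iwb,txor,xtfz] add [dbkma,jrqjq,dkeo] -> 12 lines: ytd fyw mtulg xtr dbkma jrqjq dkeo uflu cocl bzzl hmtt fopdu
Hunk 2: at line 2 remove [xtr,dbkma] add [ektt,pani] -> 12 lines: ytd fyw mtulg ektt pani jrqjq dkeo uflu cocl bzzl hmtt fopdu
Hunk 3: at line 6 remove [uflu,cocl,bzzl] add [zdcb] -> 10 lines: ytd fyw mtulg ektt pani jrqjq dkeo zdcb hmtt fopdu

Answer: ytd
fyw
mtulg
ektt
pani
jrqjq
dkeo
zdcb
hmtt
fopdu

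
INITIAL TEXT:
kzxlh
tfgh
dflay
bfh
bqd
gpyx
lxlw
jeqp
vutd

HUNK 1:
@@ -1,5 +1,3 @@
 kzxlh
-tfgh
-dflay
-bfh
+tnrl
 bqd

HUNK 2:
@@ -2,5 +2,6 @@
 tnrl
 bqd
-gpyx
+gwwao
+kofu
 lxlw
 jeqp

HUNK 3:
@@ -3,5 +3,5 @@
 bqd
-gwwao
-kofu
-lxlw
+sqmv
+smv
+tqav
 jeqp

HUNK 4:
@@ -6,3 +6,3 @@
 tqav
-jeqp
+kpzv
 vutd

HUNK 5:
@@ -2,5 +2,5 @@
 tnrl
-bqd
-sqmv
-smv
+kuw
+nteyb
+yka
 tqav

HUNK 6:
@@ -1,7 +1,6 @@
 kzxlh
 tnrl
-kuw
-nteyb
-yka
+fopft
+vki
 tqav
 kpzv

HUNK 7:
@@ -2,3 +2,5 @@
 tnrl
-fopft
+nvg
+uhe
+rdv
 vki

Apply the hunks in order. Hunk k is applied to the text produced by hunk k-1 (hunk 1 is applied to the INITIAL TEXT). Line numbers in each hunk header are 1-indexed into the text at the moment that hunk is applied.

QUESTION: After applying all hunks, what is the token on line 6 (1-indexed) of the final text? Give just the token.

Hunk 1: at line 1 remove [tfgh,dflay,bfh] add [tnrl] -> 7 lines: kzxlh tnrl bqd gpyx lxlw jeqp vutd
Hunk 2: at line 2 remove [gpyx] add [gwwao,kofu] -> 8 lines: kzxlh tnrl bqd gwwao kofu lxlw jeqp vutd
Hunk 3: at line 3 remove [gwwao,kofu,lxlw] add [sqmv,smv,tqav] -> 8 lines: kzxlh tnrl bqd sqmv smv tqav jeqp vutd
Hunk 4: at line 6 remove [jeqp] add [kpzv] -> 8 lines: kzxlh tnrl bqd sqmv smv tqav kpzv vutd
Hunk 5: at line 2 remove [bqd,sqmv,smv] add [kuw,nteyb,yka] -> 8 lines: kzxlh tnrl kuw nteyb yka tqav kpzv vutd
Hunk 6: at line 1 remove [kuw,nteyb,yka] add [fopft,vki] -> 7 lines: kzxlh tnrl fopft vki tqav kpzv vutd
Hunk 7: at line 2 remove [fopft] add [nvg,uhe,rdv] -> 9 lines: kzxlh tnrl nvg uhe rdv vki tqav kpzv vutd
Final line 6: vki

Answer: vki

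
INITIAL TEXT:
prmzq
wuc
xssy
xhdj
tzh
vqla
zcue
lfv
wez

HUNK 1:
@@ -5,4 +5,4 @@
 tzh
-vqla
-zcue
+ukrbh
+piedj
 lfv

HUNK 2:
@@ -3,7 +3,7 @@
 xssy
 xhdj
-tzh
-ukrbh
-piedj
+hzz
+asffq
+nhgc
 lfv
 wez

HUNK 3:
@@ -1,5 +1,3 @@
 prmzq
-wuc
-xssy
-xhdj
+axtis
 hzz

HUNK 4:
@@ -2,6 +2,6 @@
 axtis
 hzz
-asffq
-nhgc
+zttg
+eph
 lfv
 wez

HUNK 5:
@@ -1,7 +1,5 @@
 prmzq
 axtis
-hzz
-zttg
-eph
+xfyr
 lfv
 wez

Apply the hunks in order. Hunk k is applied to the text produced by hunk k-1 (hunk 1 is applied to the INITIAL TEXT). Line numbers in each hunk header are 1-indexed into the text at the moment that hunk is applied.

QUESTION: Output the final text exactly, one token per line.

Answer: prmzq
axtis
xfyr
lfv
wez

Derivation:
Hunk 1: at line 5 remove [vqla,zcue] add [ukrbh,piedj] -> 9 lines: prmzq wuc xssy xhdj tzh ukrbh piedj lfv wez
Hunk 2: at line 3 remove [tzh,ukrbh,piedj] add [hzz,asffq,nhgc] -> 9 lines: prmzq wuc xssy xhdj hzz asffq nhgc lfv wez
Hunk 3: at line 1 remove [wuc,xssy,xhdj] add [axtis] -> 7 lines: prmzq axtis hzz asffq nhgc lfv wez
Hunk 4: at line 2 remove [asffq,nhgc] add [zttg,eph] -> 7 lines: prmzq axtis hzz zttg eph lfv wez
Hunk 5: at line 1 remove [hzz,zttg,eph] add [xfyr] -> 5 lines: prmzq axtis xfyr lfv wez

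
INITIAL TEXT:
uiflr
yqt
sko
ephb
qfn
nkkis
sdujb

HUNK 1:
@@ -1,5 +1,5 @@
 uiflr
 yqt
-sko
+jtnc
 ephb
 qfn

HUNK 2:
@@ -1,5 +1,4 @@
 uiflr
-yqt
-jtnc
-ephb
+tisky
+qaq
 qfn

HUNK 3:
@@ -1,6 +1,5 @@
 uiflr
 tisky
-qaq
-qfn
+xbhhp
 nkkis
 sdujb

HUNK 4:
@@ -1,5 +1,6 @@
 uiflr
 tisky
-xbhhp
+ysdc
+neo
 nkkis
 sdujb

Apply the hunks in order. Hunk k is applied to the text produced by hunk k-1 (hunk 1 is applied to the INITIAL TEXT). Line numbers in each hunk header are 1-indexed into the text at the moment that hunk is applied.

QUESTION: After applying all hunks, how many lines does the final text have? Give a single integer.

Answer: 6

Derivation:
Hunk 1: at line 1 remove [sko] add [jtnc] -> 7 lines: uiflr yqt jtnc ephb qfn nkkis sdujb
Hunk 2: at line 1 remove [yqt,jtnc,ephb] add [tisky,qaq] -> 6 lines: uiflr tisky qaq qfn nkkis sdujb
Hunk 3: at line 1 remove [qaq,qfn] add [xbhhp] -> 5 lines: uiflr tisky xbhhp nkkis sdujb
Hunk 4: at line 1 remove [xbhhp] add [ysdc,neo] -> 6 lines: uiflr tisky ysdc neo nkkis sdujb
Final line count: 6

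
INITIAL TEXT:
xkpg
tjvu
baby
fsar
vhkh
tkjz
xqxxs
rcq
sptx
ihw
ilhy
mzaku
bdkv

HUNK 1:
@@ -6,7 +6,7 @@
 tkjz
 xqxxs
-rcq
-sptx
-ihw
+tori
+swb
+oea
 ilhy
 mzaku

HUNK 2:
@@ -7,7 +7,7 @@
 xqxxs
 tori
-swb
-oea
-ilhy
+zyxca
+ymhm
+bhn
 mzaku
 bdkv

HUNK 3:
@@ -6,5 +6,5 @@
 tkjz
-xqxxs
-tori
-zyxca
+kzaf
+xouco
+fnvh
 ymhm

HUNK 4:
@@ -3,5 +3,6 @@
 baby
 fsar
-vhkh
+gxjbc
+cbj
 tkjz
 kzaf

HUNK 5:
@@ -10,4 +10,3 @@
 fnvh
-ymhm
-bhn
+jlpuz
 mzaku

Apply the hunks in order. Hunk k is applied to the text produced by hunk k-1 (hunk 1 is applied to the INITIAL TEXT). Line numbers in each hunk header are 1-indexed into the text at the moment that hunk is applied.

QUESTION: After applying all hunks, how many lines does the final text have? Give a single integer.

Answer: 13

Derivation:
Hunk 1: at line 6 remove [rcq,sptx,ihw] add [tori,swb,oea] -> 13 lines: xkpg tjvu baby fsar vhkh tkjz xqxxs tori swb oea ilhy mzaku bdkv
Hunk 2: at line 7 remove [swb,oea,ilhy] add [zyxca,ymhm,bhn] -> 13 lines: xkpg tjvu baby fsar vhkh tkjz xqxxs tori zyxca ymhm bhn mzaku bdkv
Hunk 3: at line 6 remove [xqxxs,tori,zyxca] add [kzaf,xouco,fnvh] -> 13 lines: xkpg tjvu baby fsar vhkh tkjz kzaf xouco fnvh ymhm bhn mzaku bdkv
Hunk 4: at line 3 remove [vhkh] add [gxjbc,cbj] -> 14 lines: xkpg tjvu baby fsar gxjbc cbj tkjz kzaf xouco fnvh ymhm bhn mzaku bdkv
Hunk 5: at line 10 remove [ymhm,bhn] add [jlpuz] -> 13 lines: xkpg tjvu baby fsar gxjbc cbj tkjz kzaf xouco fnvh jlpuz mzaku bdkv
Final line count: 13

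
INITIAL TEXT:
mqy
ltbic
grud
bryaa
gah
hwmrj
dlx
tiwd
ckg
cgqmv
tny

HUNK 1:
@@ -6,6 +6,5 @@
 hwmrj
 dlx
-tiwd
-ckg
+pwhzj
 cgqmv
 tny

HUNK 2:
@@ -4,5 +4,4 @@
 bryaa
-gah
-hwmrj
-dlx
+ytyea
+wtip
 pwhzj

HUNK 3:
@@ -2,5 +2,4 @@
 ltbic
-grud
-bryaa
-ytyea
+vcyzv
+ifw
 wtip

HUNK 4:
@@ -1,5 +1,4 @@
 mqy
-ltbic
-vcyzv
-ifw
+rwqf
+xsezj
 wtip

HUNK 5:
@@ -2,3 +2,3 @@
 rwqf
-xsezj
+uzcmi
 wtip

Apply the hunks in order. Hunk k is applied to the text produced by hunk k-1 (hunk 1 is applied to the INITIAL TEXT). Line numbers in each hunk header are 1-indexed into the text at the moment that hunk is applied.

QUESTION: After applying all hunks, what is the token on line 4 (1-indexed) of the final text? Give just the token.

Hunk 1: at line 6 remove [tiwd,ckg] add [pwhzj] -> 10 lines: mqy ltbic grud bryaa gah hwmrj dlx pwhzj cgqmv tny
Hunk 2: at line 4 remove [gah,hwmrj,dlx] add [ytyea,wtip] -> 9 lines: mqy ltbic grud bryaa ytyea wtip pwhzj cgqmv tny
Hunk 3: at line 2 remove [grud,bryaa,ytyea] add [vcyzv,ifw] -> 8 lines: mqy ltbic vcyzv ifw wtip pwhzj cgqmv tny
Hunk 4: at line 1 remove [ltbic,vcyzv,ifw] add [rwqf,xsezj] -> 7 lines: mqy rwqf xsezj wtip pwhzj cgqmv tny
Hunk 5: at line 2 remove [xsezj] add [uzcmi] -> 7 lines: mqy rwqf uzcmi wtip pwhzj cgqmv tny
Final line 4: wtip

Answer: wtip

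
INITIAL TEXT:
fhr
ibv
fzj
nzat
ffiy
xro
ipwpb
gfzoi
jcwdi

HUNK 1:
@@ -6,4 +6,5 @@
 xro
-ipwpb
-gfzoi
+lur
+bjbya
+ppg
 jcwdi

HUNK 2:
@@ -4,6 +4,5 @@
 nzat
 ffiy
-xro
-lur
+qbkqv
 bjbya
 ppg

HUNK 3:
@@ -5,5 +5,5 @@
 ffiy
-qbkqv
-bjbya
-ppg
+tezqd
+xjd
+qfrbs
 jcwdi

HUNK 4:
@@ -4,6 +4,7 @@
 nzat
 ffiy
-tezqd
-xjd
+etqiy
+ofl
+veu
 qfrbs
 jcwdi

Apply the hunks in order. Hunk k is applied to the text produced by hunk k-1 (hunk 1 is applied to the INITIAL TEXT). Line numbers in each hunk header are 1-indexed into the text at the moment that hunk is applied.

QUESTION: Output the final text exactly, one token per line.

Answer: fhr
ibv
fzj
nzat
ffiy
etqiy
ofl
veu
qfrbs
jcwdi

Derivation:
Hunk 1: at line 6 remove [ipwpb,gfzoi] add [lur,bjbya,ppg] -> 10 lines: fhr ibv fzj nzat ffiy xro lur bjbya ppg jcwdi
Hunk 2: at line 4 remove [xro,lur] add [qbkqv] -> 9 lines: fhr ibv fzj nzat ffiy qbkqv bjbya ppg jcwdi
Hunk 3: at line 5 remove [qbkqv,bjbya,ppg] add [tezqd,xjd,qfrbs] -> 9 lines: fhr ibv fzj nzat ffiy tezqd xjd qfrbs jcwdi
Hunk 4: at line 4 remove [tezqd,xjd] add [etqiy,ofl,veu] -> 10 lines: fhr ibv fzj nzat ffiy etqiy ofl veu qfrbs jcwdi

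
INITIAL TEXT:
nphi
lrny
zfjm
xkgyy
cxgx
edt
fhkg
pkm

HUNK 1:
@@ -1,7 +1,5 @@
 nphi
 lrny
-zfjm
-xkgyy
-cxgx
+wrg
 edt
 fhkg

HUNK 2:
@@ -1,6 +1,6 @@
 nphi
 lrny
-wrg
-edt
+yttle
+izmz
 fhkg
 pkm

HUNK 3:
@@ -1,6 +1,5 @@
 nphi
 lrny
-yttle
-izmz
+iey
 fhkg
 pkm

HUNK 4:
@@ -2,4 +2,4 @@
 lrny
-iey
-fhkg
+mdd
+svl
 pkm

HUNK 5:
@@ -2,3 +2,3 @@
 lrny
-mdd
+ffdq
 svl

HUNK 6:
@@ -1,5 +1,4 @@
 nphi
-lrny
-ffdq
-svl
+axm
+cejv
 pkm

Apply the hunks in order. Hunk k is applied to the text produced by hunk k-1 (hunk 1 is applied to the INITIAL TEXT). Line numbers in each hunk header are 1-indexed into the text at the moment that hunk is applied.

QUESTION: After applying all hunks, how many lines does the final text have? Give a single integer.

Answer: 4

Derivation:
Hunk 1: at line 1 remove [zfjm,xkgyy,cxgx] add [wrg] -> 6 lines: nphi lrny wrg edt fhkg pkm
Hunk 2: at line 1 remove [wrg,edt] add [yttle,izmz] -> 6 lines: nphi lrny yttle izmz fhkg pkm
Hunk 3: at line 1 remove [yttle,izmz] add [iey] -> 5 lines: nphi lrny iey fhkg pkm
Hunk 4: at line 2 remove [iey,fhkg] add [mdd,svl] -> 5 lines: nphi lrny mdd svl pkm
Hunk 5: at line 2 remove [mdd] add [ffdq] -> 5 lines: nphi lrny ffdq svl pkm
Hunk 6: at line 1 remove [lrny,ffdq,svl] add [axm,cejv] -> 4 lines: nphi axm cejv pkm
Final line count: 4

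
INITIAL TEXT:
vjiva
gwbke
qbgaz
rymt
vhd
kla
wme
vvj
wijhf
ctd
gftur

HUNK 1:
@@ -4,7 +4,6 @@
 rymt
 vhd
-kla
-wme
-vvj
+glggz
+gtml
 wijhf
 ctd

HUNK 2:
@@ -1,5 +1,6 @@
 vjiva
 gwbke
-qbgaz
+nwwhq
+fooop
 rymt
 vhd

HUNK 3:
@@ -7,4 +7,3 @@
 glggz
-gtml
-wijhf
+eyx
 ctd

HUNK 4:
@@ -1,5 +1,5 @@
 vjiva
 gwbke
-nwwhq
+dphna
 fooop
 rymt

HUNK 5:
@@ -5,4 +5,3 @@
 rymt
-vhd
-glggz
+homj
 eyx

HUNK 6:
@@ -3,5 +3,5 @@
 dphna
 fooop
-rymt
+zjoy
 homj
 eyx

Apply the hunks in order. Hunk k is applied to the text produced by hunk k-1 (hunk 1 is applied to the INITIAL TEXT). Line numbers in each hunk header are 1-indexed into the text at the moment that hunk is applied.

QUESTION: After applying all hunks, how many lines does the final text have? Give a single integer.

Hunk 1: at line 4 remove [kla,wme,vvj] add [glggz,gtml] -> 10 lines: vjiva gwbke qbgaz rymt vhd glggz gtml wijhf ctd gftur
Hunk 2: at line 1 remove [qbgaz] add [nwwhq,fooop] -> 11 lines: vjiva gwbke nwwhq fooop rymt vhd glggz gtml wijhf ctd gftur
Hunk 3: at line 7 remove [gtml,wijhf] add [eyx] -> 10 lines: vjiva gwbke nwwhq fooop rymt vhd glggz eyx ctd gftur
Hunk 4: at line 1 remove [nwwhq] add [dphna] -> 10 lines: vjiva gwbke dphna fooop rymt vhd glggz eyx ctd gftur
Hunk 5: at line 5 remove [vhd,glggz] add [homj] -> 9 lines: vjiva gwbke dphna fooop rymt homj eyx ctd gftur
Hunk 6: at line 3 remove [rymt] add [zjoy] -> 9 lines: vjiva gwbke dphna fooop zjoy homj eyx ctd gftur
Final line count: 9

Answer: 9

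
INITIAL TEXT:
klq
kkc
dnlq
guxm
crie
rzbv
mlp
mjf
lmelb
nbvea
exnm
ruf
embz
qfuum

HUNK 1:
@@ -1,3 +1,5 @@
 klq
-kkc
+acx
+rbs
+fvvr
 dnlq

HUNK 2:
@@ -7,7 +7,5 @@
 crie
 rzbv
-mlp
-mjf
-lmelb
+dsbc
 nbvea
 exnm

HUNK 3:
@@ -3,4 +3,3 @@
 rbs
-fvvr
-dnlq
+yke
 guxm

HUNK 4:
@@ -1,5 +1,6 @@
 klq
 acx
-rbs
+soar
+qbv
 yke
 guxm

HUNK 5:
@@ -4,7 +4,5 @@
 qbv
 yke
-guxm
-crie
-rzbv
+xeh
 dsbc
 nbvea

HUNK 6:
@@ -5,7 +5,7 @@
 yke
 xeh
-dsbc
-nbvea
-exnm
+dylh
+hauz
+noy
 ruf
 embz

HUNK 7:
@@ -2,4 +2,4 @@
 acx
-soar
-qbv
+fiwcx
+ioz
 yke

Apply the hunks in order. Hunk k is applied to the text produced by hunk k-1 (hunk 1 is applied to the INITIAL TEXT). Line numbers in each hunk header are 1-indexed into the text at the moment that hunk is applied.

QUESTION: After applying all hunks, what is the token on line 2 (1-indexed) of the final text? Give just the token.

Hunk 1: at line 1 remove [kkc] add [acx,rbs,fvvr] -> 16 lines: klq acx rbs fvvr dnlq guxm crie rzbv mlp mjf lmelb nbvea exnm ruf embz qfuum
Hunk 2: at line 7 remove [mlp,mjf,lmelb] add [dsbc] -> 14 lines: klq acx rbs fvvr dnlq guxm crie rzbv dsbc nbvea exnm ruf embz qfuum
Hunk 3: at line 3 remove [fvvr,dnlq] add [yke] -> 13 lines: klq acx rbs yke guxm crie rzbv dsbc nbvea exnm ruf embz qfuum
Hunk 4: at line 1 remove [rbs] add [soar,qbv] -> 14 lines: klq acx soar qbv yke guxm crie rzbv dsbc nbvea exnm ruf embz qfuum
Hunk 5: at line 4 remove [guxm,crie,rzbv] add [xeh] -> 12 lines: klq acx soar qbv yke xeh dsbc nbvea exnm ruf embz qfuum
Hunk 6: at line 5 remove [dsbc,nbvea,exnm] add [dylh,hauz,noy] -> 12 lines: klq acx soar qbv yke xeh dylh hauz noy ruf embz qfuum
Hunk 7: at line 2 remove [soar,qbv] add [fiwcx,ioz] -> 12 lines: klq acx fiwcx ioz yke xeh dylh hauz noy ruf embz qfuum
Final line 2: acx

Answer: acx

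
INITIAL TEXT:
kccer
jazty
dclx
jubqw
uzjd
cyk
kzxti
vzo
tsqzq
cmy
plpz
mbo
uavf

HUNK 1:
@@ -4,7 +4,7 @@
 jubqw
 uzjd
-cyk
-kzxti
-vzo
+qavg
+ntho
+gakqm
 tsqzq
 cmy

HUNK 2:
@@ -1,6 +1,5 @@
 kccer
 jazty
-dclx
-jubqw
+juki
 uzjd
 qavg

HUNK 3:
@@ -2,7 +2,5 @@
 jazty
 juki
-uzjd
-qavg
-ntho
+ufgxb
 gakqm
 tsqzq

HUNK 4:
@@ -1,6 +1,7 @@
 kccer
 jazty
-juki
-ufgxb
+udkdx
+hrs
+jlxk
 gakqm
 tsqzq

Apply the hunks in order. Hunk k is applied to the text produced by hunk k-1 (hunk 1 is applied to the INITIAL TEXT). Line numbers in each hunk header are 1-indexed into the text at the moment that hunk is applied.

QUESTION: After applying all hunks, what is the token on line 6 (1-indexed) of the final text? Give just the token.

Hunk 1: at line 4 remove [cyk,kzxti,vzo] add [qavg,ntho,gakqm] -> 13 lines: kccer jazty dclx jubqw uzjd qavg ntho gakqm tsqzq cmy plpz mbo uavf
Hunk 2: at line 1 remove [dclx,jubqw] add [juki] -> 12 lines: kccer jazty juki uzjd qavg ntho gakqm tsqzq cmy plpz mbo uavf
Hunk 3: at line 2 remove [uzjd,qavg,ntho] add [ufgxb] -> 10 lines: kccer jazty juki ufgxb gakqm tsqzq cmy plpz mbo uavf
Hunk 4: at line 1 remove [juki,ufgxb] add [udkdx,hrs,jlxk] -> 11 lines: kccer jazty udkdx hrs jlxk gakqm tsqzq cmy plpz mbo uavf
Final line 6: gakqm

Answer: gakqm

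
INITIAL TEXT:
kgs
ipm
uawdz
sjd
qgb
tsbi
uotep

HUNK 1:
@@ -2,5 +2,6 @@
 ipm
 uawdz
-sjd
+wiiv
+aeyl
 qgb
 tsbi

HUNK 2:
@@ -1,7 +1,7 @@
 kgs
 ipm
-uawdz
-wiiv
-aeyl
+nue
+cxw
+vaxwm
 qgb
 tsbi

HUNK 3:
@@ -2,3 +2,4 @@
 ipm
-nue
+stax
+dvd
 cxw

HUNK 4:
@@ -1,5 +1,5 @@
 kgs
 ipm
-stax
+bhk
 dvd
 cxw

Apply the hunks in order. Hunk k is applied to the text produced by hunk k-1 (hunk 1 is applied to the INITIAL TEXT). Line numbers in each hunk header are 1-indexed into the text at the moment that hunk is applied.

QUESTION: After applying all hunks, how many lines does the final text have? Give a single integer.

Hunk 1: at line 2 remove [sjd] add [wiiv,aeyl] -> 8 lines: kgs ipm uawdz wiiv aeyl qgb tsbi uotep
Hunk 2: at line 1 remove [uawdz,wiiv,aeyl] add [nue,cxw,vaxwm] -> 8 lines: kgs ipm nue cxw vaxwm qgb tsbi uotep
Hunk 3: at line 2 remove [nue] add [stax,dvd] -> 9 lines: kgs ipm stax dvd cxw vaxwm qgb tsbi uotep
Hunk 4: at line 1 remove [stax] add [bhk] -> 9 lines: kgs ipm bhk dvd cxw vaxwm qgb tsbi uotep
Final line count: 9

Answer: 9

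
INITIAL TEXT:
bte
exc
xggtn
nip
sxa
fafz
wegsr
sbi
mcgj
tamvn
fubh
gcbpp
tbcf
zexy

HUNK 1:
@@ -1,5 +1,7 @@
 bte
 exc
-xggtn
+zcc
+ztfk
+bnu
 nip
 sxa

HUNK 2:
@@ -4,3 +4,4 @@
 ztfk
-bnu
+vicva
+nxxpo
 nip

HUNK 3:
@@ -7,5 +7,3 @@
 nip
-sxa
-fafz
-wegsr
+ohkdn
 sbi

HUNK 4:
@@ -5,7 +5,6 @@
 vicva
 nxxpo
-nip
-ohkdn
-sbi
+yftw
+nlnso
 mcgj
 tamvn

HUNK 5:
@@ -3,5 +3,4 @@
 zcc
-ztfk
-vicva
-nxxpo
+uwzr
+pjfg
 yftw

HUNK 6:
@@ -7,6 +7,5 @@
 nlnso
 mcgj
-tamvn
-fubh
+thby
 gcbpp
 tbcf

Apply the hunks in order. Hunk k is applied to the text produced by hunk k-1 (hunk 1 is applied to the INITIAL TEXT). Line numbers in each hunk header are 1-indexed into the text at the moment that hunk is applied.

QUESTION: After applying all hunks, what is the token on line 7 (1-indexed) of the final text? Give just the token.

Hunk 1: at line 1 remove [xggtn] add [zcc,ztfk,bnu] -> 16 lines: bte exc zcc ztfk bnu nip sxa fafz wegsr sbi mcgj tamvn fubh gcbpp tbcf zexy
Hunk 2: at line 4 remove [bnu] add [vicva,nxxpo] -> 17 lines: bte exc zcc ztfk vicva nxxpo nip sxa fafz wegsr sbi mcgj tamvn fubh gcbpp tbcf zexy
Hunk 3: at line 7 remove [sxa,fafz,wegsr] add [ohkdn] -> 15 lines: bte exc zcc ztfk vicva nxxpo nip ohkdn sbi mcgj tamvn fubh gcbpp tbcf zexy
Hunk 4: at line 5 remove [nip,ohkdn,sbi] add [yftw,nlnso] -> 14 lines: bte exc zcc ztfk vicva nxxpo yftw nlnso mcgj tamvn fubh gcbpp tbcf zexy
Hunk 5: at line 3 remove [ztfk,vicva,nxxpo] add [uwzr,pjfg] -> 13 lines: bte exc zcc uwzr pjfg yftw nlnso mcgj tamvn fubh gcbpp tbcf zexy
Hunk 6: at line 7 remove [tamvn,fubh] add [thby] -> 12 lines: bte exc zcc uwzr pjfg yftw nlnso mcgj thby gcbpp tbcf zexy
Final line 7: nlnso

Answer: nlnso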